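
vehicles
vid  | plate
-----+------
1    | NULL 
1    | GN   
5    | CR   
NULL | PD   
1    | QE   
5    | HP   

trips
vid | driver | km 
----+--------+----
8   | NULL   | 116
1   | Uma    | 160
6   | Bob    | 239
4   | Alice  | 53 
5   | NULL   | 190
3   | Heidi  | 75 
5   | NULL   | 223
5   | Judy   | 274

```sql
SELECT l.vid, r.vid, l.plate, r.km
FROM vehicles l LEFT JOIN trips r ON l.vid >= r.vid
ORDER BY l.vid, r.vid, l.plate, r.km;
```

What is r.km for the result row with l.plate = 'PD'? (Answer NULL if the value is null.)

LEFT JOIN keeps every row from `vehicles`; unmatched rows get NULL for `trips`'s columns.
Matching on l.vid >= r.vid. A NULL in a compared column never satisfies the condition.
Matched pairs: 15; unmatched l rows kept: 1.

NULL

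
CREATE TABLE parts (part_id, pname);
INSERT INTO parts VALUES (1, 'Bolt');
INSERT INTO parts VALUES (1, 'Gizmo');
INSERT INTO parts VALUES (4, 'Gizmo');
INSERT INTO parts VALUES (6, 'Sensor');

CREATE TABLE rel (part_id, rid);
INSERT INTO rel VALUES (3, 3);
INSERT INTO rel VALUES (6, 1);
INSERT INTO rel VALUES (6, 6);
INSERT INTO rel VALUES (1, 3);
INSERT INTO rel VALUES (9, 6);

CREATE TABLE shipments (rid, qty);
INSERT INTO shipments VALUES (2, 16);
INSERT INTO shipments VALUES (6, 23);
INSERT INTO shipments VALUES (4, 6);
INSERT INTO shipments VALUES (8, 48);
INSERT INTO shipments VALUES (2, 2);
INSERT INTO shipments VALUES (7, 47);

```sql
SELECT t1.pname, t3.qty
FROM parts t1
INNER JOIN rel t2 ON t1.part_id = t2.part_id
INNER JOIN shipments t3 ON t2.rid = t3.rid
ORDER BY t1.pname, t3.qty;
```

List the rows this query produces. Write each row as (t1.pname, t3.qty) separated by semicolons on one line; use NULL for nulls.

Step 1 — t1 INNER JOIN t2 on part_id → 4 row(s).
Then INNER JOIN `shipments t3` on rid: keep only rows whose t2.rid appears in t3.

(Sensor, 23)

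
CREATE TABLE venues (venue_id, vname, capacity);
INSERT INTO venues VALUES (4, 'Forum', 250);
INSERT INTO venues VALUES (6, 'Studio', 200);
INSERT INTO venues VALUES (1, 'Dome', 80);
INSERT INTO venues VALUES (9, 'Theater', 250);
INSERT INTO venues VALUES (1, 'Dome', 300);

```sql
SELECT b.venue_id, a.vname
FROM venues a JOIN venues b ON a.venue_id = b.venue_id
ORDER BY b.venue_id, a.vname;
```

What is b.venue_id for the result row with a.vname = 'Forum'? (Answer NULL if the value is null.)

4

INNER JOIN keeps only pairs where the ON condition holds.
Matching on a.venue_id = b.venue_id.
Matched pairs: 7.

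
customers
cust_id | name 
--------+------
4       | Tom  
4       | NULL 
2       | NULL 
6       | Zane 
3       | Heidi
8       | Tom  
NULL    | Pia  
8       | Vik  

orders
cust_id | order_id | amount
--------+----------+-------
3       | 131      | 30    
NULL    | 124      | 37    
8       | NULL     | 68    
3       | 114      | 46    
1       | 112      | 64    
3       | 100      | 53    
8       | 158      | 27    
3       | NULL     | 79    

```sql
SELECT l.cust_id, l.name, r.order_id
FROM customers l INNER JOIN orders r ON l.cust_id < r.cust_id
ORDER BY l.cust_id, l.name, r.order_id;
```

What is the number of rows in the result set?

INNER JOIN keeps only pairs where the ON condition holds.
Matching on l.cust_id < r.cust_id. A NULL in a compared column never satisfies the condition.
- l[0] cust_id=4 → 2 match(es) in r → 2 row(s).
- l[1] cust_id=4 → 2 match(es) in r → 2 row(s).
- l[2] cust_id=2 → 6 match(es) in r → 6 row(s).
- l[3] cust_id=6 → 2 match(es) in r → 2 row(s).
- l[4] cust_id=3 → 2 match(es) in r → 2 row(s).
- l[5] cust_id=8 → no match; dropped.
- l[6] cust_id=NULL → no match; dropped.
- l[7] cust_id=8 → no match; dropped.
Total: 14 rows.

14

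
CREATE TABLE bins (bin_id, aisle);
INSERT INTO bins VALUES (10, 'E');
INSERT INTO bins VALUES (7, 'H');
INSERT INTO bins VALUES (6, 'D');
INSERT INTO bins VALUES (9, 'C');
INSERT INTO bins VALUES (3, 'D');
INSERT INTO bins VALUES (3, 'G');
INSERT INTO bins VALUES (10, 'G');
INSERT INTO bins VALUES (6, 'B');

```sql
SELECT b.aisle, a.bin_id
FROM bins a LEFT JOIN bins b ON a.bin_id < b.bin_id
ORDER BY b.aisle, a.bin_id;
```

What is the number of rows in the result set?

LEFT JOIN keeps every row from `bins a`; unmatched rows get NULL for `bins b`'s columns.
Matching on a.bin_id < b.bin_id.
Matched pairs: 25; unmatched a rows kept: 2.
Total: 25 matched + 2 padded = 27 rows.

27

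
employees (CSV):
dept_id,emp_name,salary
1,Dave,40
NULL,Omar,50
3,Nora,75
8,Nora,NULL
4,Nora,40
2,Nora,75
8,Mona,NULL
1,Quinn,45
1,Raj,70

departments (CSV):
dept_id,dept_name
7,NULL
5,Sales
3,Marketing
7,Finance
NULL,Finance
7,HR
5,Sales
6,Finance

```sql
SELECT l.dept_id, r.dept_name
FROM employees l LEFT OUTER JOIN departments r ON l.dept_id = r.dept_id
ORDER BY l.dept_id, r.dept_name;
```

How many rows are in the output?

9

LEFT JOIN keeps every row from `employees`; unmatched rows get NULL for `departments`'s columns.
Matching on l.dept_id = r.dept_id. A NULL in a compared column never satisfies the condition.
- l[0] dept_id=1 → no match; kept with NULLs on the r side.
- l[1] dept_id=NULL → no match; kept with NULLs on the r side.
- l[2] dept_id=3 → 1 match(es) in r → 1 row(s).
- l[3] dept_id=8 → no match; kept with NULLs on the r side.
- l[4] dept_id=4 → no match; kept with NULLs on the r side.
- l[5] dept_id=2 → no match; kept with NULLs on the r side.
- l[6] dept_id=8 → no match; kept with NULLs on the r side.
- l[7] dept_id=1 → no match; kept with NULLs on the r side.
- l[8] dept_id=1 → no match; kept with NULLs on the r side.
Total: 1 matched + 8 padded = 9 rows.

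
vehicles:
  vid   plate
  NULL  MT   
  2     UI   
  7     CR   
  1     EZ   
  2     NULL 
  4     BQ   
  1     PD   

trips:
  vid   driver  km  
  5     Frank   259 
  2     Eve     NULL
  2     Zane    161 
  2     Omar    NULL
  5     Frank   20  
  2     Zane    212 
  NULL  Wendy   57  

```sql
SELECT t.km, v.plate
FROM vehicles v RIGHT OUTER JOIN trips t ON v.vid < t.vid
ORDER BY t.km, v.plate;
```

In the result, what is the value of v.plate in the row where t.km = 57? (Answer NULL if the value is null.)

NULL

RIGHT JOIN keeps every row from `trips`; unmatched rows get NULL for `vehicles`'s columns.
Matching on v.vid < t.vid. A NULL in a compared column never satisfies the condition.
Matched pairs: 18; unmatched t rows kept: 1.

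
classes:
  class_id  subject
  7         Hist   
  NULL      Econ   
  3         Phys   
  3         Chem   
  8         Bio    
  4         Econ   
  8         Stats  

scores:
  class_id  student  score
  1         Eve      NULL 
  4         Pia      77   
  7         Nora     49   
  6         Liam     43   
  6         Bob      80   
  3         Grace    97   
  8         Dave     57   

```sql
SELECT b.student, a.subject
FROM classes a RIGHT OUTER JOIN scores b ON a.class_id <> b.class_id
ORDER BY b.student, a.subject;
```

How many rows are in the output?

36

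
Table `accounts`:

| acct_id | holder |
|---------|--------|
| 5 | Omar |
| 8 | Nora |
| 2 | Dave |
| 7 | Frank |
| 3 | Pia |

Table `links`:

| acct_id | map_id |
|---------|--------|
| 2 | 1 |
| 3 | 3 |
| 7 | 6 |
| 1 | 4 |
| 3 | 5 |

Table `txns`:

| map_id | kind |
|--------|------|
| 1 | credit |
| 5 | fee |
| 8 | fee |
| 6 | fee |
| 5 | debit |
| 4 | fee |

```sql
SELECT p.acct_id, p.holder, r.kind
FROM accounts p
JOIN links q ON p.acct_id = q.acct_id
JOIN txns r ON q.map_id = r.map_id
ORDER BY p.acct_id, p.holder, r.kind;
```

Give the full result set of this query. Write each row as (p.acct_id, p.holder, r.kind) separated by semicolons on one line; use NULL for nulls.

(2, Dave, credit); (3, Pia, debit); (3, Pia, fee); (7, Frank, fee)

Evaluate left to right. First `accounts p INNER JOIN links q` on acct_id: 4 row(s).
Then INNER JOIN `txns r` on map_id: keep only rows whose q.map_id appears in r.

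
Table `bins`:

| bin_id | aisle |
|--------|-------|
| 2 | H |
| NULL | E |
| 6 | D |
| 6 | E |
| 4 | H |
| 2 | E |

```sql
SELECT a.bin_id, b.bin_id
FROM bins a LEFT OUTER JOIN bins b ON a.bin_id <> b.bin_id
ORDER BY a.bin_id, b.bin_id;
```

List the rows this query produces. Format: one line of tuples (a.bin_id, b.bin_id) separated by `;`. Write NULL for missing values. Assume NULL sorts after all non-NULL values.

LEFT JOIN keeps every row from `bins a`; unmatched rows get NULL for `bins b`'s columns.
Matching on a.bin_id <> b.bin_id. A NULL in a compared column never satisfies the condition.
- bin_id=2: 3 matching b row(s), so 3 row(s) emitted.
- bin_id=NULL: no b row matches, row kept with b columns NULL.
- bin_id=6: 3 matching b row(s), so 3 row(s) emitted.
- bin_id=6: 3 matching b row(s), so 3 row(s) emitted.
- bin_id=4: 4 matching b row(s), so 4 row(s) emitted.
- bin_id=2: 3 matching b row(s), so 3 row(s) emitted.

(2, 4); (2, 4); (2, 6); (2, 6); (2, 6); (2, 6); (4, 2); (4, 2); (4, 6); (4, 6); (6, 2); (6, 2); (6, 2); (6, 2); (6, 4); (6, 4); (NULL, NULL)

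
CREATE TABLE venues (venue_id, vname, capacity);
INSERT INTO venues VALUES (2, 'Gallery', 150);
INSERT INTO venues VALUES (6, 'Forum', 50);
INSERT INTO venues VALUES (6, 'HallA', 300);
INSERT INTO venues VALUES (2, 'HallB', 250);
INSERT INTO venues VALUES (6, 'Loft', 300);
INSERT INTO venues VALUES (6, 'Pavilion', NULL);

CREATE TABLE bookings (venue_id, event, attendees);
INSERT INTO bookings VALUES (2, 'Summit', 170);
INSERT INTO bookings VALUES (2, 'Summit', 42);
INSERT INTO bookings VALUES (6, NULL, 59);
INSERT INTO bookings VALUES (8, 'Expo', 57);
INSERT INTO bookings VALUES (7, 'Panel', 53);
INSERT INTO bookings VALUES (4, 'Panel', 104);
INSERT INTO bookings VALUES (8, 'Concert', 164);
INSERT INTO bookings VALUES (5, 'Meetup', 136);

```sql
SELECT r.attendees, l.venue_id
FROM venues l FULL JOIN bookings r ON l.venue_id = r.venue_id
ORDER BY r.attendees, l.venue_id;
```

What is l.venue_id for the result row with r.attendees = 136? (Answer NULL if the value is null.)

NULL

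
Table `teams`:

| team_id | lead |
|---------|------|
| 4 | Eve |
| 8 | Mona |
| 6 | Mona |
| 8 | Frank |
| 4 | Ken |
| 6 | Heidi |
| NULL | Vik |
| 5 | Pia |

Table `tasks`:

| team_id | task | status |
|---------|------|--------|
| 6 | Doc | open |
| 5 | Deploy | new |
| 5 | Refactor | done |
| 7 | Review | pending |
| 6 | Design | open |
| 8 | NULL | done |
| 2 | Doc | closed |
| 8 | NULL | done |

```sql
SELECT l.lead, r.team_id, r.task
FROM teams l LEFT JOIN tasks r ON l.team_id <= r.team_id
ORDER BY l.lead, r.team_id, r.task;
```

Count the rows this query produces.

36

LEFT JOIN keeps every row from `teams`; unmatched rows get NULL for `tasks`'s columns.
Matching on l.team_id <= r.team_id. A NULL in a compared column never satisfies the condition.
- l row (team_id=4): matches 7 r row(s) → 7 output row(s).
- l row (team_id=8): matches 2 r row(s) → 2 output row(s).
- l row (team_id=6): matches 5 r row(s) → 5 output row(s).
- l row (team_id=8): matches 2 r row(s) → 2 output row(s).
- l row (team_id=4): matches 7 r row(s) → 7 output row(s).
- l row (team_id=6): matches 5 r row(s) → 5 output row(s).
- l row (team_id=NULL): no match → kept, r columns NULL.
- l row (team_id=5): matches 7 r row(s) → 7 output row(s).
Total: 35 matched + 1 padded = 36 rows.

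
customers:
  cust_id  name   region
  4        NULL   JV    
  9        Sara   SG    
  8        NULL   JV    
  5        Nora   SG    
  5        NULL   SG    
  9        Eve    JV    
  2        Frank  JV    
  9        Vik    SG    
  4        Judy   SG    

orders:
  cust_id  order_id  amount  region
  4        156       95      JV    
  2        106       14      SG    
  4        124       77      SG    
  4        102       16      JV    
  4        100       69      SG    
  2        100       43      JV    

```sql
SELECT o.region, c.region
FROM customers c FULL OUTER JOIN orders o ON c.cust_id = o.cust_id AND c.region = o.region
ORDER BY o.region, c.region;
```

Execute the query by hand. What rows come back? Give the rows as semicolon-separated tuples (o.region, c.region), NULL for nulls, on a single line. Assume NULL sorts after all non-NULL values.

(JV, JV); (JV, JV); (JV, JV); (SG, SG); (SG, SG); (SG, NULL); (NULL, JV); (NULL, JV); (NULL, SG); (NULL, SG); (NULL, SG); (NULL, SG)

FULL OUTER JOIN keeps every row from both sides; unmatched rows get NULL for the other side's columns.
Matching on c.cust_id = o.cust_id AND c.region = o.region.
- c (cust_id=4, region=JV) pairs with 2 row(s) of o.
- c (cust_id=9, region=SG) has no partner → padded with NULL.
- c (cust_id=8, region=JV) has no partner → padded with NULL.
- c (cust_id=5, region=SG) has no partner → padded with NULL.
- c (cust_id=5, region=SG) has no partner → padded with NULL.
- c (cust_id=9, region=JV) has no partner → padded with NULL.
- c (cust_id=2, region=JV) pairs with 1 row(s) of o.
- c (cust_id=9, region=SG) has no partner → padded with NULL.
- c (cust_id=4, region=SG) pairs with 2 row(s) of o.
- plus 1 unmatched o row(s), each kept with NULL c columns.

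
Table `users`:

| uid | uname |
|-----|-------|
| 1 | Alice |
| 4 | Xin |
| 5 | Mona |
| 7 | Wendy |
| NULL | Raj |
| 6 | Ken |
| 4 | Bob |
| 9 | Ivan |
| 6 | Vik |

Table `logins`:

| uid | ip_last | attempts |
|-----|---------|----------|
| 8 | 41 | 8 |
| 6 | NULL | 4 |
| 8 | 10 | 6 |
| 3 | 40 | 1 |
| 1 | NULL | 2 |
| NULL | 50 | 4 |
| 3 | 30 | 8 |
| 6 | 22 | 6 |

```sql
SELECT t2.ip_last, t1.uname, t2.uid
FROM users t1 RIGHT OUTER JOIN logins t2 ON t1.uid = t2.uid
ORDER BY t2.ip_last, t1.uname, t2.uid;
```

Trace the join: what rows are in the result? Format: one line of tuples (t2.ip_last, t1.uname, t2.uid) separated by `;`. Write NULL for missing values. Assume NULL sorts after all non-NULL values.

(10, NULL, 8); (22, Ken, 6); (22, Vik, 6); (30, NULL, 3); (40, NULL, 3); (41, NULL, 8); (50, NULL, NULL); (NULL, Alice, 1); (NULL, Ken, 6); (NULL, Vik, 6)

RIGHT JOIN keeps every row from `logins`; unmatched rows get NULL for `users`'s columns.
Matching on t1.uid = t2.uid. A NULL in a compared column never satisfies the condition.
- t1 (uid=1) pairs with 1 row(s) of t2.
- t1 (uid=4) has no partner in t2.
- t1 (uid=5) has no partner in t2.
- t1 (uid=7) has no partner in t2.
- t1 (uid=NULL) has no partner in t2.
- t1 (uid=6) pairs with 2 row(s) of t2.
- t1 (uid=4) has no partner in t2.
- t1 (uid=9) has no partner in t2.
- t1 (uid=6) pairs with 2 row(s) of t2.
- plus 5 unmatched t2 row(s), each kept with NULL t1 columns.
After projecting and ordering:
t2.ip_last | t1.uname | t2.uid
10 | NULL | 8
22 | Ken | 6
22 | Vik | 6
30 | NULL | 3
40 | NULL | 3
41 | NULL | 8
50 | NULL | NULL
NULL | Alice | 1
NULL | Ken | 6
NULL | Vik | 6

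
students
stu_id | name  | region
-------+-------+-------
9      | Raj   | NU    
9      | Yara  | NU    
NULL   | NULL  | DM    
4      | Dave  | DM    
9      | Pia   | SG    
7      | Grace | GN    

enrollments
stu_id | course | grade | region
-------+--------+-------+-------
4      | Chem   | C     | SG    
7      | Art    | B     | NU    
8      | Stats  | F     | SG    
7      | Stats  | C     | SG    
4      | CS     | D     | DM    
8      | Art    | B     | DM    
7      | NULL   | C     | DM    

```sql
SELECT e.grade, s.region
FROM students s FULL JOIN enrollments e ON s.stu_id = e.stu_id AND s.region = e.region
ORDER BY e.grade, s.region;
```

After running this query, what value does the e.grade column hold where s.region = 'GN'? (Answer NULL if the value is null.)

FULL OUTER JOIN keeps every row from both sides; unmatched rows get NULL for the other side's columns.
Matching on s.stu_id = e.stu_id AND s.region = e.region. A NULL in a compared column never satisfies the condition.
- s row (stu_id=9, region=NU): no match → kept, e columns NULL.
- s row (stu_id=9, region=NU): no match → kept, e columns NULL.
- s row (stu_id=NULL, region=DM): no match → kept, e columns NULL.
- s row (stu_id=4, region=DM): matches 1 e row(s) → 1 output row(s).
- s row (stu_id=9, region=SG): no match → kept, e columns NULL.
- s row (stu_id=7, region=GN): no match → kept, e columns NULL.
- 6 row(s) from e found no s partner → padded with NULL.

NULL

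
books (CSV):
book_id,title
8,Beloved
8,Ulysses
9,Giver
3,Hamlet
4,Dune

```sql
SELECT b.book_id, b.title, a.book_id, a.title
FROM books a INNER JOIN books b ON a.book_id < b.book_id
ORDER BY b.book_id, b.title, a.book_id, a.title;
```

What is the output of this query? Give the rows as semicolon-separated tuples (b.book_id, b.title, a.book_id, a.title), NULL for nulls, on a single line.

INNER JOIN keeps only pairs where the ON condition holds.
Matching on a.book_id < b.book_id.
- book_id=8: 1 matching b row(s), so 1 row(s) emitted.
- book_id=8: 1 matching b row(s), so 1 row(s) emitted.
- book_id=9: no matching b row, dropped.
- book_id=3: 4 matching b row(s), so 4 row(s) emitted.
- book_id=4: 3 matching b row(s), so 3 row(s) emitted.
After projecting and ordering:
b.book_id | b.title | a.book_id | a.title
4 | Dune | 3 | Hamlet
8 | Beloved | 3 | Hamlet
8 | Beloved | 4 | Dune
8 | Ulysses | 3 | Hamlet
8 | Ulysses | 4 | Dune
9 | Giver | 3 | Hamlet
9 | Giver | 4 | Dune
9 | Giver | 8 | Beloved
9 | Giver | 8 | Ulysses

(4, Dune, 3, Hamlet); (8, Beloved, 3, Hamlet); (8, Beloved, 4, Dune); (8, Ulysses, 3, Hamlet); (8, Ulysses, 4, Dune); (9, Giver, 3, Hamlet); (9, Giver, 4, Dune); (9, Giver, 8, Beloved); (9, Giver, 8, Ulysses)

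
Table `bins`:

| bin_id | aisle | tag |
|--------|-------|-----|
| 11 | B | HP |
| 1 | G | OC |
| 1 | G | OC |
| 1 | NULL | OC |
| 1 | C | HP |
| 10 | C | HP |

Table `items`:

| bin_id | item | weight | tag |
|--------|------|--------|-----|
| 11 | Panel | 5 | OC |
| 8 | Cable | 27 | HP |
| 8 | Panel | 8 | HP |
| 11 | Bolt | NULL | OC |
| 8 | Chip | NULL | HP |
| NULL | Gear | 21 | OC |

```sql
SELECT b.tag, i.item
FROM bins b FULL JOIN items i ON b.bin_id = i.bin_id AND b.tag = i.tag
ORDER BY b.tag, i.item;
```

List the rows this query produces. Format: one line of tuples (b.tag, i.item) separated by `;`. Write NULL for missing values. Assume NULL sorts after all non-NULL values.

FULL OUTER JOIN keeps every row from both sides; unmatched rows get NULL for the other side's columns.
Matching on b.bin_id = i.bin_id AND b.tag = i.tag. A NULL in a compared column never satisfies the condition.
- b row (bin_id=11, tag=HP): no match → kept, i columns NULL.
- b row (bin_id=1, tag=OC): no match → kept, i columns NULL.
- b row (bin_id=1, tag=OC): no match → kept, i columns NULL.
- b row (bin_id=1, tag=OC): no match → kept, i columns NULL.
- b row (bin_id=1, tag=HP): no match → kept, i columns NULL.
- b row (bin_id=10, tag=HP): no match → kept, i columns NULL.
- 6 row(s) from i found no b partner → padded with NULL.

(HP, NULL); (HP, NULL); (HP, NULL); (OC, NULL); (OC, NULL); (OC, NULL); (NULL, Bolt); (NULL, Cable); (NULL, Chip); (NULL, Gear); (NULL, Panel); (NULL, Panel)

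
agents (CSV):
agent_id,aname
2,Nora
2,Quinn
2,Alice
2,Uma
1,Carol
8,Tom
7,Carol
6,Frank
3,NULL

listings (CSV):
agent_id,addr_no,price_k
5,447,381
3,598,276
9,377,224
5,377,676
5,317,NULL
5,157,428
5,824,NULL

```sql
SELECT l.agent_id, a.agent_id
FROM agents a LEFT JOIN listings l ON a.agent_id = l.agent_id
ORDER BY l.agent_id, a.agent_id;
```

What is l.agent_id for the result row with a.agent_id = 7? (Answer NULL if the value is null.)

NULL

LEFT JOIN keeps every row from `agents`; unmatched rows get NULL for `listings`'s columns.
Matching on a.agent_id = l.agent_id.
Matched pairs: 1; unmatched a rows kept: 8.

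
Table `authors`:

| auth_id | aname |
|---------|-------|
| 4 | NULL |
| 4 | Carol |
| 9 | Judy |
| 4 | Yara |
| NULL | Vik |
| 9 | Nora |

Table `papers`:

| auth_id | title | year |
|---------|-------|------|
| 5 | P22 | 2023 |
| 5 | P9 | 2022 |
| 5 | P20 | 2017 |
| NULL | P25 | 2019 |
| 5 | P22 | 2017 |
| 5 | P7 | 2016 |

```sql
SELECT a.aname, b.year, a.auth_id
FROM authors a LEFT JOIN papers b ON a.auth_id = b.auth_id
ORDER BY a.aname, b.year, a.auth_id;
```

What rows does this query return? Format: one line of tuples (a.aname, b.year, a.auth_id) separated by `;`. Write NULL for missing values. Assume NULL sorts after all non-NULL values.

LEFT JOIN keeps every row from `authors`; unmatched rows get NULL for `papers`'s columns.
Matching on a.auth_id = b.auth_id. A NULL in a compared column never satisfies the condition.
Matched pairs: 0; unmatched a rows kept: 6.

(Carol, NULL, 4); (Judy, NULL, 9); (Nora, NULL, 9); (Vik, NULL, NULL); (Yara, NULL, 4); (NULL, NULL, 4)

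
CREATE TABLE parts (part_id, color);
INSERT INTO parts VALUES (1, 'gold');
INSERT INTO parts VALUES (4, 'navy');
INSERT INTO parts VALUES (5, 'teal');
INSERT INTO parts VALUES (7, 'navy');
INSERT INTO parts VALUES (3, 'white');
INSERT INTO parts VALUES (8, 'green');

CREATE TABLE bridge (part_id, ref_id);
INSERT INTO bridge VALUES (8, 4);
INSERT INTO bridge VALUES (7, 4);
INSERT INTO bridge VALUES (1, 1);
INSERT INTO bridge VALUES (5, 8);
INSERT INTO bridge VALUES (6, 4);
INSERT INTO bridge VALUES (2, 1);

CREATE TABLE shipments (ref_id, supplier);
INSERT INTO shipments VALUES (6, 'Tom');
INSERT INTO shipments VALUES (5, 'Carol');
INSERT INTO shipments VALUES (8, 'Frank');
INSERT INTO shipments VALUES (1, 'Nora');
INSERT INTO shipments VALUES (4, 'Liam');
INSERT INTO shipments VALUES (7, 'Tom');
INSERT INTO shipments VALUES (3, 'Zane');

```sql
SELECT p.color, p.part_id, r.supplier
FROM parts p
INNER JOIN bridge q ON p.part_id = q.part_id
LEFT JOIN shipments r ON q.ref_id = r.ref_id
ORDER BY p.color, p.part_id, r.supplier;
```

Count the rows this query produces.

Joins associate left-to-right: parts INNER JOIN bridge on part_id gives 4 intermediate row(s).
Then LEFT JOIN `shipments r` on ref_id: each of those 4 rows is kept; rows whose q.ref_id has no match in r get NULL for r's columns.
Result: 4 row(s).

4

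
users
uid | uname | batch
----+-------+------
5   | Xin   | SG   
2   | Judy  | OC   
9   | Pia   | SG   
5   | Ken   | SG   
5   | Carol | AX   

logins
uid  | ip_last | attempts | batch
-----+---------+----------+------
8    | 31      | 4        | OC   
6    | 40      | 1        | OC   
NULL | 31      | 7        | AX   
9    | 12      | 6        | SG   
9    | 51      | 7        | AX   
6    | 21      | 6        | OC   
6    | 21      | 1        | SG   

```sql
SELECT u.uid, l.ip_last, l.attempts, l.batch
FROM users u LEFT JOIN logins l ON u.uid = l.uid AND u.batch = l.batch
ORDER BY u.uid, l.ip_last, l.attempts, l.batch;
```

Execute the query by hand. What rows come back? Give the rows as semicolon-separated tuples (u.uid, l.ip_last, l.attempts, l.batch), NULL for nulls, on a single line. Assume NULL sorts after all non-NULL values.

(2, NULL, NULL, NULL); (5, NULL, NULL, NULL); (5, NULL, NULL, NULL); (5, NULL, NULL, NULL); (9, 12, 6, SG)

LEFT JOIN keeps every row from `users`; unmatched rows get NULL for `logins`'s columns.
Matching on u.uid = l.uid AND u.batch = l.batch. A NULL in a compared column never satisfies the condition.
- uid=5, batch=SG: no l row matches, row kept with l columns NULL.
- uid=2, batch=OC: no l row matches, row kept with l columns NULL.
- uid=9, batch=SG: 1 matching l row(s), so 1 row(s) emitted.
- uid=5, batch=SG: no l row matches, row kept with l columns NULL.
- uid=5, batch=AX: no l row matches, row kept with l columns NULL.
After projecting and ordering:
u.uid | l.ip_last | l.attempts | l.batch
2 | NULL | NULL | NULL
5 | NULL | NULL | NULL
5 | NULL | NULL | NULL
5 | NULL | NULL | NULL
9 | 12 | 6 | SG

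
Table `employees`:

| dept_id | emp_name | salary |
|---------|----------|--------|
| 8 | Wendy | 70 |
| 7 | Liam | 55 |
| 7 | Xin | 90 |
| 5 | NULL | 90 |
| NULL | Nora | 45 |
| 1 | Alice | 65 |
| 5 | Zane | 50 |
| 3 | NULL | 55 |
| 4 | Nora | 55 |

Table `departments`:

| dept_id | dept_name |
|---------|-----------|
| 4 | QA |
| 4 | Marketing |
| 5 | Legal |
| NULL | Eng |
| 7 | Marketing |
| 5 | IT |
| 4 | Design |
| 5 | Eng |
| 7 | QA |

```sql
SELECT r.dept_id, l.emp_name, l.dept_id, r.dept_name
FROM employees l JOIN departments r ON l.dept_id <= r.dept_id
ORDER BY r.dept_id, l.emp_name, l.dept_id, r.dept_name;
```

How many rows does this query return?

INNER JOIN keeps only pairs where the ON condition holds.
Matching on l.dept_id <= r.dept_id. A NULL in a compared column never satisfies the condition.
- dept_id=8: no matching r row, dropped.
- dept_id=7: 2 matching r row(s), so 2 row(s) emitted.
- dept_id=7: 2 matching r row(s), so 2 row(s) emitted.
- dept_id=5: 5 matching r row(s), so 5 row(s) emitted.
- dept_id=NULL: no matching r row, dropped.
- dept_id=1: 8 matching r row(s), so 8 row(s) emitted.
- dept_id=5: 5 matching r row(s), so 5 row(s) emitted.
- dept_id=3: 8 matching r row(s), so 8 row(s) emitted.
- dept_id=4: 8 matching r row(s), so 8 row(s) emitted.
Total: 38 rows.

38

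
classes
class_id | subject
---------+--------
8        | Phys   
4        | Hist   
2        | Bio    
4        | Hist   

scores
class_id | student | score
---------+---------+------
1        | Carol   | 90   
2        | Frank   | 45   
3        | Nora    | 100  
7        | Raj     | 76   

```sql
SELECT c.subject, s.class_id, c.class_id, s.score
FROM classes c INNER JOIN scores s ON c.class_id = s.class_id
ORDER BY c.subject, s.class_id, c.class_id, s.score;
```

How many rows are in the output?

INNER JOIN keeps only pairs where the ON condition holds.
Matching on c.class_id = s.class_id.
Matched pairs: 1.
Total: 1 rows.

1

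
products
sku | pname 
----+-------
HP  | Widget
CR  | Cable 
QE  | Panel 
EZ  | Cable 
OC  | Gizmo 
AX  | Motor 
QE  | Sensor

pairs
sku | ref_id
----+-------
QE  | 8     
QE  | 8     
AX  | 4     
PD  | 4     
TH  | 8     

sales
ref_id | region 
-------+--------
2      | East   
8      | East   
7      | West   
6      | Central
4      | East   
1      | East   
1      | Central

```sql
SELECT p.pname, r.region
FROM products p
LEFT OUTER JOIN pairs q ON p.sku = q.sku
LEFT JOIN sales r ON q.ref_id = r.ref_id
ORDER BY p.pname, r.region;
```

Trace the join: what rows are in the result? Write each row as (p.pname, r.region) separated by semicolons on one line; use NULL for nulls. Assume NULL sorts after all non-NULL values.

(Cable, NULL); (Cable, NULL); (Gizmo, NULL); (Motor, East); (Panel, East); (Panel, East); (Sensor, East); (Sensor, East); (Widget, NULL)

Evaluate left to right. First `products p LEFT JOIN pairs q` on sku: 9 row(s).
Then LEFT JOIN `sales r` on ref_id: each of those 9 rows is kept; rows whose q.ref_id has no match in r get NULL for r's columns.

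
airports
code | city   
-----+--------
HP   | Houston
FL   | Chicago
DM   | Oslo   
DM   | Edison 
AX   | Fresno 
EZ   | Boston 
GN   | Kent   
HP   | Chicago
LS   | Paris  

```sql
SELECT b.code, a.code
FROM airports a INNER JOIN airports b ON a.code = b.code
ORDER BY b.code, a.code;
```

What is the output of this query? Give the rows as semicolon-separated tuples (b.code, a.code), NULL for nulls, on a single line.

(AX, AX); (DM, DM); (DM, DM); (DM, DM); (DM, DM); (EZ, EZ); (FL, FL); (GN, GN); (HP, HP); (HP, HP); (HP, HP); (HP, HP); (LS, LS)

INNER JOIN keeps only pairs where the ON condition holds.
Matching on a.code = b.code.
- a row (code=HP): matches 2 b row(s) → 2 output row(s).
- a row (code=FL): matches 1 b row(s) → 1 output row(s).
- a row (code=DM): matches 2 b row(s) → 2 output row(s).
- a row (code=DM): matches 2 b row(s) → 2 output row(s).
- a row (code=AX): matches 1 b row(s) → 1 output row(s).
- a row (code=EZ): matches 1 b row(s) → 1 output row(s).
- a row (code=GN): matches 1 b row(s) → 1 output row(s).
- a row (code=HP): matches 2 b row(s) → 2 output row(s).
- a row (code=LS): matches 1 b row(s) → 1 output row(s).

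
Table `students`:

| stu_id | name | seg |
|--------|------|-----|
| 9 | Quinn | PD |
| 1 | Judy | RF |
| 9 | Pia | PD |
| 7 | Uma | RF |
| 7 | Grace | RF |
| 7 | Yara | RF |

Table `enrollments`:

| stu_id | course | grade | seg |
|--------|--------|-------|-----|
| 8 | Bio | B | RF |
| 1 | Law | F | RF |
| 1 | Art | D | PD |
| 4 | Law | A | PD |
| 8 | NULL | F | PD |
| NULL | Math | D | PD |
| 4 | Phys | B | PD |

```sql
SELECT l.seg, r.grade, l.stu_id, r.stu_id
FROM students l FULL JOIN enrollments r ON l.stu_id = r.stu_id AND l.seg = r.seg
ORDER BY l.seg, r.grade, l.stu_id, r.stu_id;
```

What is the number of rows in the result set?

FULL OUTER JOIN keeps every row from both sides; unmatched rows get NULL for the other side's columns.
Matching on l.stu_id = r.stu_id AND l.seg = r.seg. A NULL in a compared column never satisfies the condition.
- l row (stu_id=9, seg=PD): no match → kept, r columns NULL.
- l row (stu_id=1, seg=RF): matches 1 r row(s) → 1 output row(s).
- l row (stu_id=9, seg=PD): no match → kept, r columns NULL.
- l row (stu_id=7, seg=RF): no match → kept, r columns NULL.
- l row (stu_id=7, seg=RF): no match → kept, r columns NULL.
- l row (stu_id=7, seg=RF): no match → kept, r columns NULL.
- 6 row(s) from r found no l partner → padded with NULL.
Total: 1 matched + 11 padded = 12 rows.

12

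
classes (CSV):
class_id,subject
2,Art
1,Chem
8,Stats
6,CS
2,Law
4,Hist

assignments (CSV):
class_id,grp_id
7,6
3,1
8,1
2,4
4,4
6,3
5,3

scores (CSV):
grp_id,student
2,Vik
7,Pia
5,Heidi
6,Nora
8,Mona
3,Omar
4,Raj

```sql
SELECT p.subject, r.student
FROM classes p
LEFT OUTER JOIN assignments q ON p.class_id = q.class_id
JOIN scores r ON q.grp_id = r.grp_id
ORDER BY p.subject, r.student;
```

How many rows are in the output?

4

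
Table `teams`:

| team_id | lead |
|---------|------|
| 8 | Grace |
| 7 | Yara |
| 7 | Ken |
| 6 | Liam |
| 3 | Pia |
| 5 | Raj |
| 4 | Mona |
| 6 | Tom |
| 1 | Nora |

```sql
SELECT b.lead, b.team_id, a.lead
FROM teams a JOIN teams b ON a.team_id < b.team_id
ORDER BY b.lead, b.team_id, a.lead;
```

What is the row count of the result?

34

INNER JOIN keeps only pairs where the ON condition holds.
Matching on a.team_id < b.team_id.
Matched pairs: 34.
Total: 34 rows.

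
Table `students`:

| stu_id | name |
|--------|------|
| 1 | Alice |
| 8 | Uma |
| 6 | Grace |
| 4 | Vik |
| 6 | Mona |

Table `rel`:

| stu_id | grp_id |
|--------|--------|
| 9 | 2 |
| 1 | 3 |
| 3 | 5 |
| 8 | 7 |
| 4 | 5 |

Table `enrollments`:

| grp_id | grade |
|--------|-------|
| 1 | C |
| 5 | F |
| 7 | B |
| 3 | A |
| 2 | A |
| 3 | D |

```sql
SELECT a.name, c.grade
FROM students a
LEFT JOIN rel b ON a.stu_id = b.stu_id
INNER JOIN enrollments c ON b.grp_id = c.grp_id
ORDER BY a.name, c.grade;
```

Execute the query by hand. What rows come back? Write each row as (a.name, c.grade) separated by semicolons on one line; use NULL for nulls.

(Alice, A); (Alice, D); (Uma, B); (Vik, F)

Joins associate left-to-right: students LEFT JOIN rel on stu_id gives 5 intermediate row(s).
Then INNER JOIN `enrollments c` on grp_id: keep only rows whose b.grp_id appears in c.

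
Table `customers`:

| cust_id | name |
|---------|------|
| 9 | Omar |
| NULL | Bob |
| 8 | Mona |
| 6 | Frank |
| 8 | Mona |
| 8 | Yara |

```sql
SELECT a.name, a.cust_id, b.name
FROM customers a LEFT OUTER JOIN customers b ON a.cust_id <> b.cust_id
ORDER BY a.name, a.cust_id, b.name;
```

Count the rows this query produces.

15

LEFT JOIN keeps every row from `customers a`; unmatched rows get NULL for `customers b`'s columns.
Matching on a.cust_id <> b.cust_id. A NULL in a compared column never satisfies the condition.
- a (cust_id=9) pairs with 4 row(s) of b.
- a (cust_id=NULL) has no partner → padded with NULL.
- a (cust_id=8) pairs with 2 row(s) of b.
- a (cust_id=6) pairs with 4 row(s) of b.
- a (cust_id=8) pairs with 2 row(s) of b.
- a (cust_id=8) pairs with 2 row(s) of b.
Total: 14 matched + 1 padded = 15 rows.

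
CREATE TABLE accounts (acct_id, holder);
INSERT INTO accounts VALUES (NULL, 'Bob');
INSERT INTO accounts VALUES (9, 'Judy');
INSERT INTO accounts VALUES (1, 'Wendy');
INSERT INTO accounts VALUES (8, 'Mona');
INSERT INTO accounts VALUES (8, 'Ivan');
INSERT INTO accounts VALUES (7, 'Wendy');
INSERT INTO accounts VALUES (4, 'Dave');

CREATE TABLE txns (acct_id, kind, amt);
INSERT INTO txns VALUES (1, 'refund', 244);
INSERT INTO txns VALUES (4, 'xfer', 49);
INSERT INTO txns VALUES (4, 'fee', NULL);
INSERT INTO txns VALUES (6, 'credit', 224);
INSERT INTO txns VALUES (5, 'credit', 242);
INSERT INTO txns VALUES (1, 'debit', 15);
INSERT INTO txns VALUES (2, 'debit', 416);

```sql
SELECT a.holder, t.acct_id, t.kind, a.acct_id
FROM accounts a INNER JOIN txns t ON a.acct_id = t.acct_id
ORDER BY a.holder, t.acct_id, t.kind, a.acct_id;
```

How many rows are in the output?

INNER JOIN keeps only pairs where the ON condition holds.
Matching on a.acct_id = t.acct_id. A NULL in a compared column never satisfies the condition.
- acct_id=NULL: no matching t row, dropped.
- acct_id=9: no matching t row, dropped.
- acct_id=1: 2 matching t row(s), so 2 row(s) emitted.
- acct_id=8: no matching t row, dropped.
- acct_id=8: no matching t row, dropped.
- acct_id=7: no matching t row, dropped.
- acct_id=4: 2 matching t row(s), so 2 row(s) emitted.
Total: 4 rows.

4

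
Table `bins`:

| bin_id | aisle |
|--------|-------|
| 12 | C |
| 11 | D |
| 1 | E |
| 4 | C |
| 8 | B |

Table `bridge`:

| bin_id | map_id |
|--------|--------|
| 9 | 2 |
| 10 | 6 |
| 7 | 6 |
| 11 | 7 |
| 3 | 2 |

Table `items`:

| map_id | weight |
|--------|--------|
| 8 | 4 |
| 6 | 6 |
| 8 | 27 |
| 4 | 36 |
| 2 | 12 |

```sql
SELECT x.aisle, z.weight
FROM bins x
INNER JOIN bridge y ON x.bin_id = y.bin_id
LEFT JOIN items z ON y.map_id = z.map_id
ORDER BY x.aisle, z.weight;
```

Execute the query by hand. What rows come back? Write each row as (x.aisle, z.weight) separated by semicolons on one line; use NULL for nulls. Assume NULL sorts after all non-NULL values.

(D, NULL)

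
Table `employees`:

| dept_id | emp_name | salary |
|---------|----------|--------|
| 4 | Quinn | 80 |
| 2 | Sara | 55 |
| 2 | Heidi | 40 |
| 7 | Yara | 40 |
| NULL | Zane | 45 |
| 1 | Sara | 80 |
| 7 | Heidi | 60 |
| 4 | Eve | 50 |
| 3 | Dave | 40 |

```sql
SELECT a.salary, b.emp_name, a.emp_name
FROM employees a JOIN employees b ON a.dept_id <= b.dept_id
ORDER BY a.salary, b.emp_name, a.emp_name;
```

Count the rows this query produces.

39

INNER JOIN keeps only pairs where the ON condition holds.
Matching on a.dept_id <= b.dept_id. A NULL in a compared column never satisfies the condition.
- a (dept_id=4) pairs with 4 row(s) of b.
- a (dept_id=2) pairs with 7 row(s) of b.
- a (dept_id=2) pairs with 7 row(s) of b.
- a (dept_id=7) pairs with 2 row(s) of b.
- a (dept_id=NULL) has no partner → excluded.
- a (dept_id=1) pairs with 8 row(s) of b.
- a (dept_id=7) pairs with 2 row(s) of b.
- a (dept_id=4) pairs with 4 row(s) of b.
- a (dept_id=3) pairs with 5 row(s) of b.
Total: 39 rows.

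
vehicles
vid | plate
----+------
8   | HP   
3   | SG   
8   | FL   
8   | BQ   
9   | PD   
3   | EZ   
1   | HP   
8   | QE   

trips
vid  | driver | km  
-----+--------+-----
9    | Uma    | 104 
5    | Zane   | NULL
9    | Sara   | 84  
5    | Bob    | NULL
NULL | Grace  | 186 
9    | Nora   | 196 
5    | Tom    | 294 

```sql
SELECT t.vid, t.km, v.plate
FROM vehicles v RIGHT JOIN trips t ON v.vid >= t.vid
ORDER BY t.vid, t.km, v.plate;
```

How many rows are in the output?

RIGHT JOIN keeps every row from `trips`; unmatched rows get NULL for `vehicles`'s columns.
Matching on v.vid >= t.vid. A NULL in a compared column never satisfies the condition.
Matched pairs: 18; unmatched t rows kept: 1.
Total: 18 matched + 1 padded = 19 rows.

19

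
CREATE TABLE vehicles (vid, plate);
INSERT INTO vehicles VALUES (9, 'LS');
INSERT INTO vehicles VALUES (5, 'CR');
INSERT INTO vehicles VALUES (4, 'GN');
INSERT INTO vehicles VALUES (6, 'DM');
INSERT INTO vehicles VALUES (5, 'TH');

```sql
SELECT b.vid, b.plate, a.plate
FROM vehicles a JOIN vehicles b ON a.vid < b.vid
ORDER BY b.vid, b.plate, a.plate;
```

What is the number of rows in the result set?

9

INNER JOIN keeps only pairs where the ON condition holds.
Matching on a.vid < b.vid.
Matched pairs: 9.
Total: 9 rows.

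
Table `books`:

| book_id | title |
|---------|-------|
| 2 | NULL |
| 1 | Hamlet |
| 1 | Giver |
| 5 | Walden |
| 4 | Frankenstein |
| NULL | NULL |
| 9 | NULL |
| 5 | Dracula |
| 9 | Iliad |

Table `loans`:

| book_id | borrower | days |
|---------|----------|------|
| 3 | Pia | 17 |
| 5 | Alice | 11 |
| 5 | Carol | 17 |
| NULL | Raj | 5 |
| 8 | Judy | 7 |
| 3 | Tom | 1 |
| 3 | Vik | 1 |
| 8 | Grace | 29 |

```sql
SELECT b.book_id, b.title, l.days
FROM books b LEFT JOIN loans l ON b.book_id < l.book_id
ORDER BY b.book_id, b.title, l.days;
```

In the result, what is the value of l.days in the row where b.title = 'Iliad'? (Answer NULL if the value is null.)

LEFT JOIN keeps every row from `books`; unmatched rows get NULL for `loans`'s columns.
Matching on b.book_id < l.book_id. A NULL in a compared column never satisfies the condition.
- b row (book_id=2): matches 7 l row(s) → 7 output row(s).
- b row (book_id=1): matches 7 l row(s) → 7 output row(s).
- b row (book_id=1): matches 7 l row(s) → 7 output row(s).
- b row (book_id=5): matches 2 l row(s) → 2 output row(s).
- b row (book_id=4): matches 4 l row(s) → 4 output row(s).
- b row (book_id=NULL): no match → kept, l columns NULL.
- b row (book_id=9): no match → kept, l columns NULL.
- b row (book_id=5): matches 2 l row(s) → 2 output row(s).
- b row (book_id=9): no match → kept, l columns NULL.

NULL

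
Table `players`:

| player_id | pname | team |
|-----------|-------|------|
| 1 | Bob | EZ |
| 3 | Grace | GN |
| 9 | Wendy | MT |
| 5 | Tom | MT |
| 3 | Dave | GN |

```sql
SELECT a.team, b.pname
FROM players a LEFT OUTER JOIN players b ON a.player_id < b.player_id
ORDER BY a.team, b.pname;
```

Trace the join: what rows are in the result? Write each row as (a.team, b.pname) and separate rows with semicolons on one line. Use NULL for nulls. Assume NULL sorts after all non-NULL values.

LEFT JOIN keeps every row from `players a`; unmatched rows get NULL for `players b`'s columns.
Matching on a.player_id < b.player_id.
Matched pairs: 9; unmatched a rows kept: 1.

(EZ, Dave); (EZ, Grace); (EZ, Tom); (EZ, Wendy); (GN, Tom); (GN, Tom); (GN, Wendy); (GN, Wendy); (MT, Wendy); (MT, NULL)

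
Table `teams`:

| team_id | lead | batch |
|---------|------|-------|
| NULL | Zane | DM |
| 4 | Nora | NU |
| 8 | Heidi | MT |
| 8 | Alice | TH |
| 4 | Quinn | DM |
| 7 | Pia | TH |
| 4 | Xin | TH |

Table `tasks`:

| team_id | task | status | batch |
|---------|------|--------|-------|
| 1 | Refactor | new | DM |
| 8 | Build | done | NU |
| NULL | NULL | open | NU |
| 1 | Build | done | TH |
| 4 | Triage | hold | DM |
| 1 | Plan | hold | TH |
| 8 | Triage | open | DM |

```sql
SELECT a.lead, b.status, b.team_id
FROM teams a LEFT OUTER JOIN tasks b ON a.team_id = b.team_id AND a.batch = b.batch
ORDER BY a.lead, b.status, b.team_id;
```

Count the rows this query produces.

7

LEFT JOIN keeps every row from `teams`; unmatched rows get NULL for `tasks`'s columns.
Matching on a.team_id = b.team_id AND a.batch = b.batch. A NULL in a compared column never satisfies the condition.
- a row (team_id=NULL, batch=DM): no match → kept, b columns NULL.
- a row (team_id=4, batch=NU): no match → kept, b columns NULL.
- a row (team_id=8, batch=MT): no match → kept, b columns NULL.
- a row (team_id=8, batch=TH): no match → kept, b columns NULL.
- a row (team_id=4, batch=DM): matches 1 b row(s) → 1 output row(s).
- a row (team_id=7, batch=TH): no match → kept, b columns NULL.
- a row (team_id=4, batch=TH): no match → kept, b columns NULL.
Total: 1 matched + 6 padded = 7 rows.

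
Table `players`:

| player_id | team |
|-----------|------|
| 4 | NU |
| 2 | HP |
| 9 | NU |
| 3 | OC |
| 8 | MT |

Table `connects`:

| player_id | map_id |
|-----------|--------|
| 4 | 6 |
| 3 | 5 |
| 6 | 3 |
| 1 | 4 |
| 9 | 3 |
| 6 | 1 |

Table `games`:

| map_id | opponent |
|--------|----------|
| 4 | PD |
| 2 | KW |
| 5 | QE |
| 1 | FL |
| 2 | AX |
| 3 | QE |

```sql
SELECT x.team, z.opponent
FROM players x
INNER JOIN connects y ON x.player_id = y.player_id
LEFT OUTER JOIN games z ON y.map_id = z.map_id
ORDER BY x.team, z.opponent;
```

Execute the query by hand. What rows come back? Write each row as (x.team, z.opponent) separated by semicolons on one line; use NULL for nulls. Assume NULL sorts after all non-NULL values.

Joins associate left-to-right: players INNER JOIN connects on player_id gives 3 intermediate row(s).
Then LEFT JOIN `games z` on map_id: each of those 3 rows is kept; rows whose y.map_id has no match in z get NULL for z's columns.

(NU, QE); (NU, NULL); (OC, QE)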